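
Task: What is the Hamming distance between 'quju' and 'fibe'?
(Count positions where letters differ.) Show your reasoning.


Alignment:
Position 1: 'q' vs 'f' = DIFFER
Position 2: 'u' vs 'i' = DIFFER
Position 3: 'j' vs 'b' = DIFFER
Position 4: 'u' vs 'e' = DIFFER
Total differences: 4

4


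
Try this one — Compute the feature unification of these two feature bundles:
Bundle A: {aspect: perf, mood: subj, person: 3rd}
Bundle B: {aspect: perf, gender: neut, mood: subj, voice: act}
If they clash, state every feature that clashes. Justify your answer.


Compare features:
aspect: A=perf vs B=perf -> unified: perf
gender: A=_ vs B=neut -> unified: neut
mood: A=subj vs B=subj -> unified: subj
person: A=3rd vs B=_ -> unified: 3rd
voice: A=_ vs B=act -> unified: act
No clashes found.

Unified: {aspect: perf, gender: neut, mood: subj, person: 3rd, voice: act}


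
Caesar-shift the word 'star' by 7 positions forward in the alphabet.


Shift each letter by 7: s -> z, t -> a, a -> h, r -> y. Result: 'zahy'.

zahy


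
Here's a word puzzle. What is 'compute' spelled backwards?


Reverse 'compute' character by character: 'etupmoc'.

etupmoc


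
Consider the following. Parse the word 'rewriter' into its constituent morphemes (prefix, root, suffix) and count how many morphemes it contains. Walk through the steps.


Step 1: Identify prefix: 're' (meaning: again)
Step 2: Identify root: 'write'
Step 3: Identify suffix(es): 'er'
Decomposition: re- (prefix: again) + write (root) + -er (suffix: one who)
Total morphemes: 3

3 morphemes (re- (prefix: again) + write (root) + -er (suffix: one who))


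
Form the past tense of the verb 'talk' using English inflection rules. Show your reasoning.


Apply rule: Add -ed. 'talk' becomes 'talked'.

talked


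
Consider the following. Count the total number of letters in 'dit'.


Spell out 'dit' and number each letter: d(1), i(2), t(3). Total: 3 letters.

3


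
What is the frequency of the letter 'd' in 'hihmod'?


Letter 'd' in 'hihmod': found at position(s) 6 = 1 occurrence(s).

1


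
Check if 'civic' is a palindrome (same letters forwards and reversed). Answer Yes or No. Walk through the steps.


Forward: 'civic'
Reversed: 'civic'
They are identical.

Yes


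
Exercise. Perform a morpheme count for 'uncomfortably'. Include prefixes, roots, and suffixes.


Decomposition: un- (prefix) + comfort (root) + -able (suffix) + -ly (suffix) = 4 morpheme(s)

4 morphemes


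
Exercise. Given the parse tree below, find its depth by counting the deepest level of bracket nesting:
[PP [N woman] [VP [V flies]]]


Count bracket nesting levels:
'[' at pos 0: depth = 1
'[' at pos 4: depth = 2
'[' at pos 14: depth = 2
'[' at pos 18: depth = 3
Maximum depth reached: 3

3


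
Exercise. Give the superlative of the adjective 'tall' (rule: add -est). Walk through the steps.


Apply superlative formation (add -est): 'tall' -> 'tallest'.

tallest


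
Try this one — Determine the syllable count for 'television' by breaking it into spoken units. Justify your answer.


Break 'television' into syllables: tel-e-vi-sion -> tel | e | vi | sion = 4 syllables

4 syllables


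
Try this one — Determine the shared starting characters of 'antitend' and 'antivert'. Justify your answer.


Compare from the start: 4 characters match: 'anti'. Mismatch at position 5: 't' vs 'v'.

anti


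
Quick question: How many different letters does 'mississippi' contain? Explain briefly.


Unique letters in 'mississippi': {i, m, p, s} = 4 distinct letters.

4


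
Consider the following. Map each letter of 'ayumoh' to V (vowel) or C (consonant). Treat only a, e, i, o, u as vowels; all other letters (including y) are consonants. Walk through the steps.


Letter mapping: a = V, y = C, u = V, m = C, o = V, h = C.

VCVCVC


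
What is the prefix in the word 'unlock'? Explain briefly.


The word 'unlock' = 'un' (prefix) + 'lock' (root). The prefix is 'un'.

un


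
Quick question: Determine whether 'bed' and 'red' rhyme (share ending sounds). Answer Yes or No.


Rime (stressed vowel + following sounds) of 'bed': -ed = /ɛd/
Rime of 'red': -ed = /ɛd/
/ɛd/ and /ɛd/ are the same ending sound, so the words rhyme.

Yes


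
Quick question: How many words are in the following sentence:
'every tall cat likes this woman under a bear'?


Split into words: every | tall | cat | likes | this | woman | under | a | bear = 9 words.

9


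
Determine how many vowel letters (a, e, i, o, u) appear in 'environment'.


Vowels in 'environment': e, i, o, e = 4 vowels.

4


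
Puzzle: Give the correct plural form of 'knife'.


Apply rule: Change -fe to -ves. 'knife' becomes 'knives'.

knives


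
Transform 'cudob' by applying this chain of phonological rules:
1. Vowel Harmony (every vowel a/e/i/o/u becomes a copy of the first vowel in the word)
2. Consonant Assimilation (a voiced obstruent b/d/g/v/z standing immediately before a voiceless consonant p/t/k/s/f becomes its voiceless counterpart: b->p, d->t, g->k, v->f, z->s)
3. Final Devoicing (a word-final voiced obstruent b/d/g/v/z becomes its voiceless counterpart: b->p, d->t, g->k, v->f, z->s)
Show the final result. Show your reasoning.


Starting form: 'cudob'
Rule 1: Vowel Harmony: all vowels become 'u' (matching first vowel). 'cudob' -> 'cudub'
Rule 2: Consonant Assimilation: no voiced obstruent (b/d/g/v/z) stands immediately before a voiceless consonant (p/t/k/s/f). No change.
Rule 3: Final Devoicing: word-final voiced obstruent 'b' becomes voiceless 'p'. 'cudub' -> 'cudup'
Final form: 'cudup'

cudup


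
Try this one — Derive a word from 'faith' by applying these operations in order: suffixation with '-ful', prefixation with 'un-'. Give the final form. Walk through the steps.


Step 1: Add suffix '-ful' to 'faith' = 'faithful'
Step 2: Add prefix 'un-' to 'faithful' = 'unfaithful'

unfaithful


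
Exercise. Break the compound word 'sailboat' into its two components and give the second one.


Split 'sailboat' into 'sail' + 'boat'. The second part is 'boat'.

boat


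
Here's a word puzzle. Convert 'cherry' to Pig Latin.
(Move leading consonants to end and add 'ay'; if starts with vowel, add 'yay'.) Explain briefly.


'cherry': move consonant cluster 'ch' to end and add 'ay': 'errychay'.

errychay


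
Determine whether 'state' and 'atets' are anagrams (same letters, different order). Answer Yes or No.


Sorted letters of 'state': 'aestt'
Sorted letters of 'atets': 'aestt'
They match.

Yes


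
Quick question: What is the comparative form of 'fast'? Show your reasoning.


Apply comparative formation (add -er): 'fast' -> 'faster'.

faster


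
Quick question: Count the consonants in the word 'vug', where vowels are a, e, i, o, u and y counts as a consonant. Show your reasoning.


Consonants in 'vug': v, g = 2 consonants.

2


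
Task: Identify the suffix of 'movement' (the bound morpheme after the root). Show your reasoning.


The word 'movement' = 'move' (root) + '-ment' (suffix). The suffix is '-ment'.

ment


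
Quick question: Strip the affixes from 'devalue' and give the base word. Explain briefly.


Remove prefix 'de' from 'devalue' to get root 'value'.

value


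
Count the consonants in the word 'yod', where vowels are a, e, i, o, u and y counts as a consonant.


Consonants in 'yod': y, d = 2 consonants.

2


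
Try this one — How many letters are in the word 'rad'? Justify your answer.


Spell out 'rad' and number each letter: r(1), a(2), d(3). Total: 3 letters.

3


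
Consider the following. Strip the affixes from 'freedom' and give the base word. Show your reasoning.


Remove suffix '-dom' from 'freedom' to get root 'free'.

free


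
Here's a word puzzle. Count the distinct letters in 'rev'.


Unique letters in 'rev': {e, r, v} = 3 distinct letters.

3


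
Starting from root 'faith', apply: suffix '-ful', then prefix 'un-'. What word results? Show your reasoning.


Step 1: Add suffix '-ful' to 'faith' = 'faithful'
Step 2: Add prefix 'un-' to 'faithful' = 'unfaithful'

unfaithful


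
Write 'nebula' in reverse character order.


Reverse 'nebula' character by character: 'aluben'.

aluben


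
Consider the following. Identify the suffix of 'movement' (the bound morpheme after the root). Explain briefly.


The word 'movement' = 'move' (root) + '-ment' (suffix). The suffix is '-ment'.

ment


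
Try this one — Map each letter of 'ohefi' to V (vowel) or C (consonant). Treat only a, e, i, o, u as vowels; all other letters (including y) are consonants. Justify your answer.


Letter mapping: o = V, h = C, e = V, f = C, i = V.

VCVCV


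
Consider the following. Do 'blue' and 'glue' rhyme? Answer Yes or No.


Rime (stressed vowel + following sounds) of 'blue': -ue = /uː/
Rime of 'glue': -ue = /uː/
/uː/ and /uː/ are the same ending sound, so the words rhyme.

Yes


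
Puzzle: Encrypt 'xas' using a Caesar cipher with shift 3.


Shift each letter by 3: x -> a, a -> d, s -> v. Result: 'adv'.

adv


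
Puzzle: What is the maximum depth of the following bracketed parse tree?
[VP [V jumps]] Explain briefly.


Count bracket nesting levels:
'[' at pos 0: depth = 1
'[' at pos 4: depth = 2
Maximum depth reached: 2

2


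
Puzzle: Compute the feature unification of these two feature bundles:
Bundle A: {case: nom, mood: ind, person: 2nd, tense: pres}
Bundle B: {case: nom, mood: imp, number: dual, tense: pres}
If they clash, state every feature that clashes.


Compare features:
case: A=nom vs B=nom -> unified: nom
mood: A=ind vs B=imp -> CLASH
number: A=_ vs B=dual -> unified: dual
person: A=2nd vs B=_ -> unified: 2nd
tense: A=pres vs B=pres -> unified: pres
Clash detected on feature 'mood' (ind vs imp); unification fails.

CLASH on 'mood' (ind vs imp)


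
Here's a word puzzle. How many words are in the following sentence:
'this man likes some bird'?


Split into words: this | man | likes | some | bird = 5 words.

5


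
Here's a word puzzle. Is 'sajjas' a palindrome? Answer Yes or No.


Forward: 'sajjas'
Reversed: 'sajjas'
They are identical.

Yes


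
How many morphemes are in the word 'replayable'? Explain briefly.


Decomposition: re- (prefix) + play (root) + -able (suffix) = 3 morpheme(s)

3 morphemes


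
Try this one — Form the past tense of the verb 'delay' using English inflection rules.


Apply rule: Add -ed. 'delay' becomes 'delayed'.

delayed


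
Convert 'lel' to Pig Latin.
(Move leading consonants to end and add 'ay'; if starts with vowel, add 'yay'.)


'lel': move consonant cluster 'l' to end and add 'ay': 'ellay'.

ellay


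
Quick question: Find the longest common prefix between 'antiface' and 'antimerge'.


Compare from the start: 4 characters match: 'anti'. Mismatch at position 5: 'f' vs 'm'.

anti


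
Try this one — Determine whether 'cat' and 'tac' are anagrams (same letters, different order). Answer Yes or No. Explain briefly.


Sorted letters of 'cat': 'act'
Sorted letters of 'tac': 'act'
They match.

Yes


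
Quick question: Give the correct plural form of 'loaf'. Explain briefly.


Apply rule: Change -f to -ves. 'loaf' becomes 'loaves'.

loaves


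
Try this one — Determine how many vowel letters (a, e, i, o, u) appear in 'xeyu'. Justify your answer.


Vowels in 'xeyu': e, u = 2 vowels.

2


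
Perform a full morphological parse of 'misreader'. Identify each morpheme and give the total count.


Step 1: Identify prefix: 'mis' (meaning: wrongly)
Step 2: Identify root: 'read'
Step 3: Identify suffix(es): 'er'
Decomposition: mis- (prefix: wrongly) + read (root) + -er (suffix: one who)
Total morphemes: 3

3 morphemes (mis- (prefix: wrongly) + read (root) + -er (suffix: one who))


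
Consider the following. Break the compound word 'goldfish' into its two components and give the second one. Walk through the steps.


Split 'goldfish' into 'gold' + 'fish'. The second part is 'fish'.

fish


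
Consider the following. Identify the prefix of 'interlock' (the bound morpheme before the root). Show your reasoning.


The word 'interlock' = 'inter' (prefix) + 'lock' (root). The prefix is 'inter'.

inter


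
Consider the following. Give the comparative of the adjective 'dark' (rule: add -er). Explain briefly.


Apply comparative formation (add -er): 'dark' -> 'darker'.

darker


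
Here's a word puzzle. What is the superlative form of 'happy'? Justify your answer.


Apply superlative formation (consonant + y: change y to i, add -est): 'happy' -> 'happiest'.

happiest


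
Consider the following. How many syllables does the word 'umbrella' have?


Break 'umbrella' into syllables: um-brel-la -> um | brel | la = 3 syllables

3 syllables


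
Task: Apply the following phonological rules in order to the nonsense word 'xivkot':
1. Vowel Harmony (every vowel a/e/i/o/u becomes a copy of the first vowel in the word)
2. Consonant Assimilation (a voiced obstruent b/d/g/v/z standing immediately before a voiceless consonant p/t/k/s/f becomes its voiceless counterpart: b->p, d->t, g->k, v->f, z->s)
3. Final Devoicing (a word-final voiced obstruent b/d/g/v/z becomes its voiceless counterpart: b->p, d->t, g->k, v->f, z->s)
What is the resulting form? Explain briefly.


Starting form: 'xivkot'
Rule 1: Vowel Harmony: all vowels become 'i' (matching first vowel). 'xivkot' -> 'xivkit'
Rule 2: Consonant Assimilation: voiced obstruent before voiceless consonant becomes voiceless ('vk' -> 'fk'). 'xivkit' -> 'xifkit'
Rule 3: Final Devoicing: final consonant 't' is not one of the voiced obstruents b/d/g/v/z. No change.
Final form: 'xifkit'

xifkit


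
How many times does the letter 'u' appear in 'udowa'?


Letter 'u' in 'udowa': found at position(s) 1 = 1 occurrence(s).

1


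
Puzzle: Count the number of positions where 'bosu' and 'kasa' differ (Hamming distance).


Alignment:
Position 1: 'b' vs 'k' = DIFFER
Position 2: 'o' vs 'a' = DIFFER
Position 3: 's' vs 's' = match
Position 4: 'u' vs 'a' = DIFFER
Total differences: 3

3


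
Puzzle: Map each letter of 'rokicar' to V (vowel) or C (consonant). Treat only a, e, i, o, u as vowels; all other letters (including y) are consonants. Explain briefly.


Letter mapping: r = C, o = V, k = C, i = V, c = C, a = V, r = C.

CVCVCVC


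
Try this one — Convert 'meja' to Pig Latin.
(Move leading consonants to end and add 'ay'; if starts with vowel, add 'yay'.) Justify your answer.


'meja': move consonant cluster 'm' to end and add 'ay': 'ejamay'.

ejamay


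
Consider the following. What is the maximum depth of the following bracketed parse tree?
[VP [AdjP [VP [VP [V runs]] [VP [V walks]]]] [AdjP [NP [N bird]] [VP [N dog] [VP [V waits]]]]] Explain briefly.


Count bracket nesting levels:
'[' at pos 0: depth = 1
'[' at pos 4: depth = 2
'[' at pos 10: depth = 3
'[' at pos 14: depth = 4
'[' at pos 18: depth = 5
'[' at pos 28: depth = 4
'[' at pos 32: depth = 5
'[' at pos 45: depth = 2
'[' at pos 51: depth = 3
'[' at pos 55: depth = 4
'[' at pos 65: depth = 3
'[' at pos 69: depth = 4
'[' at pos 77: depth = 4
'[' at pos 81: depth = 5
Maximum depth reached: 5

5


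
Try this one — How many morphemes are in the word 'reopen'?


Decomposition: re- (prefix) + open (root) = 2 morpheme(s)

2 morphemes


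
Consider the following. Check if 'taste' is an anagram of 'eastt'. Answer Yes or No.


Sorted letters of 'taste': 'aestt'
Sorted letters of 'eastt': 'aestt'
They match.

Yes


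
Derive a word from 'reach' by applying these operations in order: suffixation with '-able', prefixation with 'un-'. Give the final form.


Step 1: Add suffix '-able' to 'reach' = 'reachable'
Step 2: Add prefix 'un-' to 'reachable' = 'unreachable'

unreachable


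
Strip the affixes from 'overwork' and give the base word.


Remove prefix 'over' from 'overwork' to get root 'work'.

work


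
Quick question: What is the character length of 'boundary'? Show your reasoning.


Spell out 'boundary' and number each letter: b(1), o(2), u(3), n(4), d(5), a(6), r(7), y(8). Total: 8 letters.

8


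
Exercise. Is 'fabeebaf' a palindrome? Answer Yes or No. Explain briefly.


Forward: 'fabeebaf'
Reversed: 'fabeebaf'
They are identical.

Yes


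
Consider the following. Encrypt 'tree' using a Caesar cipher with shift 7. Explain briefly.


Shift each letter by 7: t -> a, r -> y, e -> l, e -> l. Result: 'ayll'.

ayll


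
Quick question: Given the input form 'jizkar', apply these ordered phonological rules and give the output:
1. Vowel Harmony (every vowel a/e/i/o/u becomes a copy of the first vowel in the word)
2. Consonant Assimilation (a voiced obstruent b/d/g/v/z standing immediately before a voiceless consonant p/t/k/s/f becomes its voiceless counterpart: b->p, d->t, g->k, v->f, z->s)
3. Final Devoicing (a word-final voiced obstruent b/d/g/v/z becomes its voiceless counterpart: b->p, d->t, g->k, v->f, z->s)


Starting form: 'jizkar'
Rule 1: Vowel Harmony: all vowels become 'i' (matching first vowel). 'jizkar' -> 'jizkir'
Rule 2: Consonant Assimilation: voiced obstruent before voiceless consonant becomes voiceless ('zk' -> 'sk'). 'jizkir' -> 'jiskir'
Rule 3: Final Devoicing: final consonant 'r' is not one of the voiced obstruents b/d/g/v/z. No change.
Final form: 'jiskir'

jiskir


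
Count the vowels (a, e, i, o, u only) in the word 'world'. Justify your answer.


Vowels in 'world': o = 1 vowels.

1


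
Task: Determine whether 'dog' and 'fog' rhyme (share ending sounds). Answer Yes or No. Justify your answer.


Rime (stressed vowel + following sounds) of 'dog': -og = /ɒg/
Rime of 'fog': -og = /ɒg/
/ɒg/ and /ɒg/ are the same ending sound, so the words rhyme.

Yes


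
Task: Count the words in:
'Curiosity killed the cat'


Split into words: Curiosity | killed | the | cat = 4 words.

4


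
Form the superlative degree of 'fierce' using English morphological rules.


Apply superlative formation (ends in e: add -st): 'fierce' -> 'fiercest'.

fiercest


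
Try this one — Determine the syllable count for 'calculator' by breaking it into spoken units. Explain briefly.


Break 'calculator' into syllables: cal-cu-la-tor -> cal | cu | la | tor = 4 syllables

4 syllables


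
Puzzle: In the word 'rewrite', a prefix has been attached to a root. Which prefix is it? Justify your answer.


The word 'rewrite' = 're' (prefix) + 'write' (root). The prefix is 're'.

re


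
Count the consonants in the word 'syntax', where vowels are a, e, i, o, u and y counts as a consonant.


Consonants in 'syntax': s, y, n, t, x = 5 consonants.

5


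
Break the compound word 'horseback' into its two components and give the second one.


Split 'horseback' into 'horse' + 'back'. The second part is 'back'.

back


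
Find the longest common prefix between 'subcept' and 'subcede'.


Compare from the start: 5 characters match: 'subce'. Mismatch at position 6: 'p' vs 'd'.

subce


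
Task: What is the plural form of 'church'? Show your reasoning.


Apply rule: Add -es (sibilant/fricative ending). 'church' becomes 'churches'.

churches


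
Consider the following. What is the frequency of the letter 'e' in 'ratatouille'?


Letter 'e' in 'ratatouille': found at position(s) 11 = 1 occurrence(s).

1


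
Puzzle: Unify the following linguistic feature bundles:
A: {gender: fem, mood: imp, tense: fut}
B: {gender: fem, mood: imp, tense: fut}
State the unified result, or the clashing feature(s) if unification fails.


Compare features:
gender: A=fem vs B=fem -> unified: fem
mood: A=imp vs B=imp -> unified: imp
tense: A=fut vs B=fut -> unified: fut
No clashes found.

Unified: {gender: fem, mood: imp, tense: fut}


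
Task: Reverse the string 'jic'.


Reverse 'jic' character by character: 'cij'.

cij


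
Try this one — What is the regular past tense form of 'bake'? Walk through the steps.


Apply rule: Add -d (word ends in -e). 'bake' becomes 'baked'.

baked


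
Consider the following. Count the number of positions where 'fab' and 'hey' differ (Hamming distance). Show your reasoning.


Alignment:
Position 1: 'f' vs 'h' = DIFFER
Position 2: 'a' vs 'e' = DIFFER
Position 3: 'b' vs 'y' = DIFFER
Total differences: 3

3


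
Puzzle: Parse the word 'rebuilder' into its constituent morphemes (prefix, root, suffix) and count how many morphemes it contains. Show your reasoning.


Step 1: Identify prefix: 're' (meaning: again)
Step 2: Identify root: 'build'
Step 3: Identify suffix(es): 'er'
Decomposition: re- (prefix: again) + build (root) + -er (suffix: one who)
Total morphemes: 3

3 morphemes (re- (prefix: again) + build (root) + -er (suffix: one who))


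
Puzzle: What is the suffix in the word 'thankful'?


The word 'thankful' = 'thank' (root) + '-ful' (suffix). The suffix is '-ful'.

ful


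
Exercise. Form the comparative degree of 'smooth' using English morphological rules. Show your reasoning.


Apply comparative formation (add -er): 'smooth' -> 'smoother'.

smoother


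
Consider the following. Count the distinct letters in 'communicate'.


Unique letters in 'communicate': {a, c, e, i, m, n, o, t, u} = 9 distinct letters.

9


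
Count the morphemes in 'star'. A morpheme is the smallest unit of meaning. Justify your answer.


Decomposition: star (free morpheme) = 1 morpheme(s)

1 morphemes


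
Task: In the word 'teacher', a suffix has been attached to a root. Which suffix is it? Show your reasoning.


The word 'teacher' = 'teach' (root) + '-er' (suffix). The suffix is '-er'.

er


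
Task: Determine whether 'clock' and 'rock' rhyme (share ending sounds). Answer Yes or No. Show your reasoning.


Rime (stressed vowel + following sounds) of 'clock': -ock = /ɒk/
Rime of 'rock': -ock = /ɒk/
/ɒk/ and /ɒk/ are the same ending sound, so the words rhyme.

Yes


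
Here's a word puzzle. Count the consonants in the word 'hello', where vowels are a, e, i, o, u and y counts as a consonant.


Consonants in 'hello': h, l, l = 3 consonants.

3


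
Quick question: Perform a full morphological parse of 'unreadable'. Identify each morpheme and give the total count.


Step 1: Identify prefix: 'un' (meaning: not/reverse)
Step 2: Identify root: 'read'
Step 3: Identify suffix(es): 'able'
Decomposition: un- (prefix: not/reverse) + read (root) + -able (suffix: capable of)
Total morphemes: 3

3 morphemes (un- (prefix: not/reverse) + read (root) + -able (suffix: capable of))


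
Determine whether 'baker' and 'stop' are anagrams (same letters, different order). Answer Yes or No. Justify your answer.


Sorted letters of 'baker': 'abekr'
Sorted letters of 'stop': 'opst'
They do not match.

No


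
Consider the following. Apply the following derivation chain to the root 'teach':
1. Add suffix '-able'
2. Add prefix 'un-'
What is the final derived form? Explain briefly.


Step 1: Add suffix '-able' to 'teach' = 'teachable'
Step 2: Add prefix 'un-' to 'teachable' = 'unteachable'

unteachable


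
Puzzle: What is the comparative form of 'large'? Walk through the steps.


Apply comparative formation (ends in e: add -r): 'large' -> 'larger'.

larger


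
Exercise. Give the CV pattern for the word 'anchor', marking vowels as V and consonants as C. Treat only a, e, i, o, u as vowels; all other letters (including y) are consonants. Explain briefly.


Letter mapping: a = V, n = C, c = C, h = C, o = V, r = C.

VCCCVC


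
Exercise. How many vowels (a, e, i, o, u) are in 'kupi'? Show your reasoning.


Vowels in 'kupi': u, i = 2 vowels.

2


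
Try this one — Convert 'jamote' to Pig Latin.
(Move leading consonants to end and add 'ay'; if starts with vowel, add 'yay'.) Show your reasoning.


'jamote': move consonant cluster 'j' to end and add 'ay': 'amotejay'.

amotejay


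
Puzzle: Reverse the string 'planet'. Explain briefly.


Reverse 'planet' character by character: 'tenalp'.

tenalp


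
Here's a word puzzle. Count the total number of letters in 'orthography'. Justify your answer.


Spell out 'orthography' and number each letter: o(1), r(2), t(3), h(4), o(5), g(6), r(7), a(8), p(9), h(10), y(11). Total: 11 letters.

11


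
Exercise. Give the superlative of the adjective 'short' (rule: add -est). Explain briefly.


Apply superlative formation (add -est): 'short' -> 'shortest'.

shortest


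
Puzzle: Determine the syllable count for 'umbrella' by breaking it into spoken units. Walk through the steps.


Break 'umbrella' into syllables: um-brel-la -> um | brel | la = 3 syllables

3 syllables


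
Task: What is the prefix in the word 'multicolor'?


The word 'multicolor' = 'multi' (prefix) + 'color' (root). The prefix is 'multi'.

multi


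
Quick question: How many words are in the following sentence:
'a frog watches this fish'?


Split into words: a | frog | watches | this | fish = 5 words.

5


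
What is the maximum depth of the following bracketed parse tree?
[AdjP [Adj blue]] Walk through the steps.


Count bracket nesting levels:
'[' at pos 0: depth = 1
'[' at pos 6: depth = 2
Maximum depth reached: 2

2


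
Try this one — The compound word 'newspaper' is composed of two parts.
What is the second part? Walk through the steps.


Split 'newspaper' into 'news' + 'paper'. The second part is 'paper'.

paper


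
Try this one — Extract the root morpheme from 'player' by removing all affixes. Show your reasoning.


Remove suffix '-er' from 'player' to get root 'play'.

play


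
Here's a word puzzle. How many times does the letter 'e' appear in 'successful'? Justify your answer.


Letter 'e' in 'successful': found at position(s) 5 = 1 occurrence(s).

1


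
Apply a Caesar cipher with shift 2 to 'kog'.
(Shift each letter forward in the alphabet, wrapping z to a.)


Shift each letter by 2: k -> m, o -> q, g -> i. Result: 'mqi'.

mqi


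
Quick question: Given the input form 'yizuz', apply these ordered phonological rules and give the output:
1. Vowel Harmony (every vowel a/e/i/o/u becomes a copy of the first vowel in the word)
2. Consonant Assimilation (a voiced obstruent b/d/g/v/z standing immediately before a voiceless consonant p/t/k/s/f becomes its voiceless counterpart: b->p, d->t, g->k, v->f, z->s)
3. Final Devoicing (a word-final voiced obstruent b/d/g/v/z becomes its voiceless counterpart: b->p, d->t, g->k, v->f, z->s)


Starting form: 'yizuz'
Rule 1: Vowel Harmony: all vowels become 'i' (matching first vowel). 'yizuz' -> 'yiziz'
Rule 2: Consonant Assimilation: no voiced obstruent (b/d/g/v/z) stands immediately before a voiceless consonant (p/t/k/s/f). No change.
Rule 3: Final Devoicing: word-final voiced obstruent 'z' becomes voiceless 's'. 'yiziz' -> 'yizis'
Final form: 'yizis'

yizis


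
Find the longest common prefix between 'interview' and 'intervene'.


Compare from the start: 6 characters match: 'interv'. Mismatch at position 7: 'i' vs 'e'.

interv


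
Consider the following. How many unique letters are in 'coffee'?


Unique letters in 'coffee': {c, e, f, o} = 4 distinct letters.

4


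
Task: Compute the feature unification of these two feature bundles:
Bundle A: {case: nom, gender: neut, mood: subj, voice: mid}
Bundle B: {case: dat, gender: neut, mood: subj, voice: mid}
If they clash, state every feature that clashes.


Compare features:
case: A=nom vs B=dat -> CLASH
gender: A=neut vs B=neut -> unified: neut
mood: A=subj vs B=subj -> unified: subj
voice: A=mid vs B=mid -> unified: mid
Clash detected on feature 'case' (nom vs dat); unification fails.

CLASH on 'case' (nom vs dat)


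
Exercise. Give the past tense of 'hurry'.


Apply rule: Change -y to -ied. 'hurry' becomes 'hurried'.

hurried


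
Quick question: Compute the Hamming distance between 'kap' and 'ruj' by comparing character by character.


Alignment:
Position 1: 'k' vs 'r' = DIFFER
Position 2: 'a' vs 'u' = DIFFER
Position 3: 'p' vs 'j' = DIFFER
Total differences: 3

3


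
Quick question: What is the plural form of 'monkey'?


Apply rule: Add -s. 'monkey' becomes 'monkeys'.

monkeys


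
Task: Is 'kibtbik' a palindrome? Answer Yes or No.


Forward: 'kibtbik'
Reversed: 'kibtbik'
They are identical.

Yes


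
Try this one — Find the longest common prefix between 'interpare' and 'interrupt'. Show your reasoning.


Compare from the start: 5 characters match: 'inter'. Mismatch at position 6: 'p' vs 'r'.

inter


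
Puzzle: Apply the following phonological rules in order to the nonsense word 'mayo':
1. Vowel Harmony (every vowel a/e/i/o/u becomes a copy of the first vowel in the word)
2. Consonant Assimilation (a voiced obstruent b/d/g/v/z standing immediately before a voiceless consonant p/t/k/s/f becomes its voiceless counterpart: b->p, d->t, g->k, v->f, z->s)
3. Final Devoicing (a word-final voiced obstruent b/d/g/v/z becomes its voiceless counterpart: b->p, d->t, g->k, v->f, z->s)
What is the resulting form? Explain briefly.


Starting form: 'mayo'
Rule 1: Vowel Harmony: all vowels become 'a' (matching first vowel). 'mayo' -> 'maya'
Rule 2: Consonant Assimilation: no voiced obstruent (b/d/g/v/z) stands immediately before a voiceless consonant (p/t/k/s/f). No change.
Rule 3: Final Devoicing: the word ends in the vowel 'a', not a consonant. No change.
Final form: 'maya'

maya


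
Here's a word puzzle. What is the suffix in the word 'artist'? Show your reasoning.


The word 'artist' = 'art' (root) + '-ist' (suffix). The suffix is '-ist'.

ist


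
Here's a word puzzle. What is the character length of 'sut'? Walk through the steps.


Spell out 'sut' and number each letter: s(1), u(2), t(3). Total: 3 letters.

3


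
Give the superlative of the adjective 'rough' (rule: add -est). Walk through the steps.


Apply superlative formation (add -est): 'rough' -> 'roughest'.

roughest


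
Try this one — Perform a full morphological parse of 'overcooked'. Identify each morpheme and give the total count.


Step 1: Identify prefix: 'over' (meaning: excessively)
Step 2: Identify root: 'cook'
Step 3: Identify suffix(es): 'ed'
Decomposition: over- (prefix: excessively) + cook (root) + -ed (suffix: past)
Total morphemes: 3

3 morphemes (over- (prefix: excessively) + cook (root) + -ed (suffix: past))


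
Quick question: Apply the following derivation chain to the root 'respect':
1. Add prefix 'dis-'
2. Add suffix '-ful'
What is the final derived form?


Step 1: Add prefix 'dis-' to 'respect' = 'disrespect'
Step 2: Add suffix '-ful' to 'disrespect' = 'disrespectful'

disrespectful


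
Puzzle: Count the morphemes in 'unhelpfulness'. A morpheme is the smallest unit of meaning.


Decomposition: un- (prefix) + help (root) + -ful (suffix) + -ness (suffix) = 4 morpheme(s)

4 morphemes


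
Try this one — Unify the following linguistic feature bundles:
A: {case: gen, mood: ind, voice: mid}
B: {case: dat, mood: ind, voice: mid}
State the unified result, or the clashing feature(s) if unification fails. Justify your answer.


Compare features:
case: A=gen vs B=dat -> CLASH
mood: A=ind vs B=ind -> unified: ind
voice: A=mid vs B=mid -> unified: mid
Clash detected on feature 'case' (gen vs dat); unification fails.

CLASH on 'case' (gen vs dat)


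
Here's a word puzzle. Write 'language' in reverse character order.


Reverse 'language' character by character: 'egaugnal'.

egaugnal


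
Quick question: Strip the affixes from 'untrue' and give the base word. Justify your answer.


Remove prefix 'un' from 'untrue' to get root 'true'.

true


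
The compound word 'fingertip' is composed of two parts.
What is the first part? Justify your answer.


Split 'fingertip' into 'finger' + 'tip'. The first part is 'finger'.

finger


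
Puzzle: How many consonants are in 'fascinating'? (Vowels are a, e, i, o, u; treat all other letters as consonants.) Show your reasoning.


Consonants in 'fascinating': f, s, c, n, t, n, g = 7 consonants.

7


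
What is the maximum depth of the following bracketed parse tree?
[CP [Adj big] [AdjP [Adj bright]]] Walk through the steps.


Count bracket nesting levels:
'[' at pos 0: depth = 1
'[' at pos 4: depth = 2
'[' at pos 14: depth = 2
'[' at pos 20: depth = 3
Maximum depth reached: 3

3


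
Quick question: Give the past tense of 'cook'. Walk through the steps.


Apply rule: Add -ed. 'cook' becomes 'cooked'.

cooked


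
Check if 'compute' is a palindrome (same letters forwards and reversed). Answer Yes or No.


Forward: 'compute'
Reversed: 'etupmoc'
They differ.

No


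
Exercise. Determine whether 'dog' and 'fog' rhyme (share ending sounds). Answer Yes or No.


Rime (stressed vowel + following sounds) of 'dog': -og = /ɒg/
Rime of 'fog': -og = /ɒg/
/ɒg/ and /ɒg/ are the same ending sound, so the words rhyme.

Yes


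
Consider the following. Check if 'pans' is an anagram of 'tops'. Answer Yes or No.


Sorted letters of 'pans': 'anps'
Sorted letters of 'tops': 'opst'
They do not match.

No


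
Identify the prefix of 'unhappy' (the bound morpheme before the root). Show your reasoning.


The word 'unhappy' = 'un' (prefix) + 'happy' (root). The prefix is 'un'.

un


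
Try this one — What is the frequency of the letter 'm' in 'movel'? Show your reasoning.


Letter 'm' in 'movel': found at position(s) 1 = 1 occurrence(s).

1


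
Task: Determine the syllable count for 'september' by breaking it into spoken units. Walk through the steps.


Break 'september' into syllables: sep-tem-ber -> sep | tem | ber = 3 syllables

3 syllables


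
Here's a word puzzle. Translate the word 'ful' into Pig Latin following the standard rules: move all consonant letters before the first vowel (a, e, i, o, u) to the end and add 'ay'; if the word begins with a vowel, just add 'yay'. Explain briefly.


'ful': move consonant cluster 'f' to end and add 'ay': 'ulfay'.

ulfay


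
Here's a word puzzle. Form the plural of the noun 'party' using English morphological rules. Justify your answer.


Apply rule: Change -y to -ies (consonant + y). 'party' becomes 'parties'.

parties


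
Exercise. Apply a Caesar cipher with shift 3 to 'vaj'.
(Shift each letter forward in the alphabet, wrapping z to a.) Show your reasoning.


Shift each letter by 3: v -> y, a -> d, j -> m. Result: 'ydm'.

ydm


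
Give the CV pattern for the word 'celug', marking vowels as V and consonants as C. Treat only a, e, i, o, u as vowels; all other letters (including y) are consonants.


Letter mapping: c = C, e = V, l = C, u = V, g = C.

CVCVC


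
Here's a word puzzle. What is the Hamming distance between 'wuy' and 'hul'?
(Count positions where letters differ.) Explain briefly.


Alignment:
Position 1: 'w' vs 'h' = DIFFER
Position 2: 'u' vs 'u' = match
Position 3: 'y' vs 'l' = DIFFER
Total differences: 2

2


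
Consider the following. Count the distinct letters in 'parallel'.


Unique letters in 'parallel': {a, e, l, p, r} = 5 distinct letters.

5


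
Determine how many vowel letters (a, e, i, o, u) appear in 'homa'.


Vowels in 'homa': o, a = 2 vowels.

2


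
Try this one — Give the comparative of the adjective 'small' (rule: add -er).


Apply comparative formation (add -er): 'small' -> 'smaller'.

smaller


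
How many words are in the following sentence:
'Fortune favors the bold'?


Split into words: Fortune | favors | the | bold = 4 words.

4


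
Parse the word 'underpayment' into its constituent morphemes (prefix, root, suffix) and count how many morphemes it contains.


Step 1: Identify prefix: 'under' (meaning: beneath/insufficient)
Step 2: Identify root: 'pay'
Step 3: Identify suffix(es): 'ment'
Decomposition: under- (prefix: beneath/insufficient) + pay (root) + -ment (suffix: action/result)
Total morphemes: 3

3 morphemes (under- (prefix: beneath/insufficient) + pay (root) + -ment (suffix: action/result))


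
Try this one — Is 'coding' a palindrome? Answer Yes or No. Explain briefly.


Forward: 'coding'
Reversed: 'gnidoc'
They differ.

No


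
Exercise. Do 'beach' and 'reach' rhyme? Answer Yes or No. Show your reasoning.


Rime (stressed vowel + following sounds) of 'beach': -each = /iːtʃ/
Rime of 'reach': -each = /iːtʃ/
/iːtʃ/ and /iːtʃ/ are the same ending sound, so the words rhyme.

Yes


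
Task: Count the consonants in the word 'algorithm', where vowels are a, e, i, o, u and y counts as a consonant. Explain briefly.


Consonants in 'algorithm': l, g, r, t, h, m = 6 consonants.

6


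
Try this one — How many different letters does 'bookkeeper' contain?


Unique letters in 'bookkeeper': {b, e, k, o, p, r} = 6 distinct letters.

6


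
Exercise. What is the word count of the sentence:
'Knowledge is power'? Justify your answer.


Split into words: Knowledge | is | power = 3 words.

3


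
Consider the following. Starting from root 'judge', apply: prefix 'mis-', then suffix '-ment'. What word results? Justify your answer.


Step 1: Add prefix 'mis-' to 'judge' = 'misjudge'
Step 2: Add suffix '-ment' to 'misjudge' = 'misjudgment'

misjudgment


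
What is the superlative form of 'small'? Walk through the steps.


Apply superlative formation (add -est): 'small' -> 'smallest'.

smallest


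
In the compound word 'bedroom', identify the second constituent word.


Split 'bedroom' into 'bed' + 'room'. The second part is 'room'.

room


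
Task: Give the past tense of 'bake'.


Apply rule: Add -d (word ends in -e). 'bake' becomes 'baked'.

baked


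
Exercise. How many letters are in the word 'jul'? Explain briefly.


Spell out 'jul' and number each letter: j(1), u(2), l(3). Total: 3 letters.

3


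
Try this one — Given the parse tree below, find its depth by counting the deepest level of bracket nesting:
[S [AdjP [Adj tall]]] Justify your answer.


Count bracket nesting levels:
'[' at pos 0: depth = 1
'[' at pos 3: depth = 2
'[' at pos 9: depth = 3
Maximum depth reached: 3

3


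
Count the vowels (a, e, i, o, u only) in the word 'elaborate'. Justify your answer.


Vowels in 'elaborate': e, a, o, a, e = 5 vowels.

5


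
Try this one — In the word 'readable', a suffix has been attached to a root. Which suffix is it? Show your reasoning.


The word 'readable' = 'read' (root) + '-able' (suffix). The suffix is '-able'.

able


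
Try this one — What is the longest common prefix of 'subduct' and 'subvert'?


Compare from the start: 3 characters match: 'sub'. Mismatch at position 4: 'd' vs 'v'.

sub


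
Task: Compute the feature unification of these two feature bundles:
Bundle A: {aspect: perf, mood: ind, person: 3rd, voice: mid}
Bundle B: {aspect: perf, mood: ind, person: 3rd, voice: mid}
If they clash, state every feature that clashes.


Compare features:
aspect: A=perf vs B=perf -> unified: perf
mood: A=ind vs B=ind -> unified: ind
person: A=3rd vs B=3rd -> unified: 3rd
voice: A=mid vs B=mid -> unified: mid
No clashes found.

Unified: {aspect: perf, mood: ind, person: 3rd, voice: mid}


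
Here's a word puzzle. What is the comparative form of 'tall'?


Apply comparative formation (add -er): 'tall' -> 'taller'.

taller


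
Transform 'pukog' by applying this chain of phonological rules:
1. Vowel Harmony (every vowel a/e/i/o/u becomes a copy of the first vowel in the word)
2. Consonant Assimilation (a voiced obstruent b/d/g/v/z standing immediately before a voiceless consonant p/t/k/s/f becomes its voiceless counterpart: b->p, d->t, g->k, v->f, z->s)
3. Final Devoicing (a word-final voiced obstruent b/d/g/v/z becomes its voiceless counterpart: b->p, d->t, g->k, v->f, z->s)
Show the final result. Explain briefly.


Starting form: 'pukog'
Rule 1: Vowel Harmony: all vowels become 'u' (matching first vowel). 'pukog' -> 'pukug'
Rule 2: Consonant Assimilation: no voiced obstruent (b/d/g/v/z) stands immediately before a voiceless consonant (p/t/k/s/f). No change.
Rule 3: Final Devoicing: word-final voiced obstruent 'g' becomes voiceless 'k'. 'pukug' -> 'pukuk'
Final form: 'pukuk'

pukuk
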